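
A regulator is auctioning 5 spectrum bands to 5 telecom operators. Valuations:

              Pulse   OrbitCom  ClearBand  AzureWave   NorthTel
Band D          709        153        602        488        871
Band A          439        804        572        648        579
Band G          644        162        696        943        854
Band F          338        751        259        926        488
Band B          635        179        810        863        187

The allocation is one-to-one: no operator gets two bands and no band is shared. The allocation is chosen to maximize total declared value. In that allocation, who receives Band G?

Optimal: Pulse→Band D ($709M), OrbitCom→Band A ($804M), ClearBand→Band B ($810M), AzureWave→Band F ($926M), NorthTel→Band G ($854M) — total 709+804+810+926+854 = $4103M.
Column-greedy (each band in turn goes to its best remaining operator) gives $3766M, worse by 337.
No other one-to-one assignment exceeds $4103M.
NorthTel's own top band is Band D ($871M), but forcing NorthTel→Band D and reassigning the rest optimally gives only $4055M — worse by 48.

NorthTel receives Band G.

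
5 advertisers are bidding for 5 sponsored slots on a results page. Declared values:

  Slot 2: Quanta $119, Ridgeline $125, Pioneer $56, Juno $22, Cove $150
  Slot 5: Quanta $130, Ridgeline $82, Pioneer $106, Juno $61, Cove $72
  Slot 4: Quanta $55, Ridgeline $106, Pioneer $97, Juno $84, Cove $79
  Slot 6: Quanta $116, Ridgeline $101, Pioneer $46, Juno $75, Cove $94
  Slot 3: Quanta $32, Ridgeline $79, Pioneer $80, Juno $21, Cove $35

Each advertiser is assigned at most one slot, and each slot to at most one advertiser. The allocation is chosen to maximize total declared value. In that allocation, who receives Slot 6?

Optimal: Quanta→Slot 5 ($130), Ridgeline→Slot 6 ($101), Pioneer→Slot 3 ($80), Juno→Slot 4 ($84), Cove→Slot 2 ($150) — total 130+101+80+84+150 = $545.
Column-greedy (each slot in turn goes to its best remaining advertiser) gives $541, worse by 4.
No other one-to-one assignment exceeds $545.
Ridgeline's own top slot is Slot 2 ($125), but forcing Ridgeline→Slot 2 and reassigning the rest optimally gives only $513 — worse by 32.

Ridgeline receives Slot 6.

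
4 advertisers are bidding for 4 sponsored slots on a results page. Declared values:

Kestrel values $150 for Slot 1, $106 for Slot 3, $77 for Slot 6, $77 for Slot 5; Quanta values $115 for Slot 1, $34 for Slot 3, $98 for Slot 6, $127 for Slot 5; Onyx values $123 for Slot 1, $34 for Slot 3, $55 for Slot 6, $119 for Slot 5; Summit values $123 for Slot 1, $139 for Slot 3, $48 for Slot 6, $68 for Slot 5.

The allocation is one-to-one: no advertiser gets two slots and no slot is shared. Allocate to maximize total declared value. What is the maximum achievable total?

Maximum total: $506

This is a one-to-one assignment (maximum-weight bipartite matching).
Optimal: Kestrel→Slot 1 ($150), Quanta→Slot 6 ($98), Onyx→Slot 5 ($119), Summit→Slot 3 ($139) — total 150+98+119+139 = $506.
Max-entry greedy (repeatedly take the single best remaining cell) gives $471, worse by 35.
Every other assignment is strictly worse.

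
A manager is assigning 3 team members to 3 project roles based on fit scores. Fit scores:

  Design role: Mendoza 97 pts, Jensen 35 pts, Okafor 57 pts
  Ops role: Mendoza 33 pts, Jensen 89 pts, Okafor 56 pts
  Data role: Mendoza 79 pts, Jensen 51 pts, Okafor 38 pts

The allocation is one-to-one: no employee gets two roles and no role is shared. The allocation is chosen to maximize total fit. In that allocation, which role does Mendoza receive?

Optimal: Mendoza→Data role (79 pts), Jensen→Ops role (89 pts), Okafor→Design role (57 pts) — total 79+89+57 = 225 pts.
Row-greedy (each employee in turn takes its best remaining role) gives 224 pts, worse by 1.
Next-best assignment: Mendoza→Design role, Jensen→Ops role, Okafor→Data role = 224 pts.
Swapping Jensen↔Okafor (Jensen→Design role 35 pts, Okafor→Ops role 56 pts) loses 55.
Checked against all permutations: 225 pts is optimal.
Mendoza's own top role is Design role (97 pts), but forcing Mendoza→Design role and reassigning the rest optimally gives only 224 pts — worse by 1.

Mendoza receives Data role.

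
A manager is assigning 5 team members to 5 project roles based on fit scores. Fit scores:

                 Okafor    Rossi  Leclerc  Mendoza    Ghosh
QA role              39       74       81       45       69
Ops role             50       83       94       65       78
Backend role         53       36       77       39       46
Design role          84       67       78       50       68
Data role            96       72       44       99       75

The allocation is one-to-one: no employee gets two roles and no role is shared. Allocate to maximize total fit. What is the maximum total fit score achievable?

Maximum total: 412 pts

Optimal: Okafor→Design role (84 pts), Rossi→QA role (74 pts), Leclerc→Backend role (77 pts), Mendoza→Data role (99 pts), Ghosh→Ops role (78 pts) — total 84+74+77+99+78 = 412 pts.
Row-greedy (each employee in turn takes its best remaining role) gives 356 pts, worse by 56.
Swapping Ghosh↔Leclerc (Ghosh→Backend role 46 pts, Leclerc→Ops role 94 pts) loses 15.
No other one-to-one assignment exceeds 412 pts.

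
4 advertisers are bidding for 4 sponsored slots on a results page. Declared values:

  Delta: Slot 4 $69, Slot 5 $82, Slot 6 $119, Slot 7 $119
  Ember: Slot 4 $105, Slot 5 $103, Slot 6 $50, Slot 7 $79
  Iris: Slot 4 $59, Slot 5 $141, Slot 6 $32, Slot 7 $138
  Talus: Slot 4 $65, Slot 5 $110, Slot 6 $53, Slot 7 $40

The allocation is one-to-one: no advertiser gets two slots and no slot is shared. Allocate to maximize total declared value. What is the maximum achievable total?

Optimal: Delta→Slot 6 ($119), Ember→Slot 4 ($105), Iris→Slot 7 ($138), Talus→Slot 5 ($110) — total 119+105+138+110 = $472.
Row-greedy (each advertiser in turn takes its best remaining slot) gives $405, worse by 67.

Maximum total: $472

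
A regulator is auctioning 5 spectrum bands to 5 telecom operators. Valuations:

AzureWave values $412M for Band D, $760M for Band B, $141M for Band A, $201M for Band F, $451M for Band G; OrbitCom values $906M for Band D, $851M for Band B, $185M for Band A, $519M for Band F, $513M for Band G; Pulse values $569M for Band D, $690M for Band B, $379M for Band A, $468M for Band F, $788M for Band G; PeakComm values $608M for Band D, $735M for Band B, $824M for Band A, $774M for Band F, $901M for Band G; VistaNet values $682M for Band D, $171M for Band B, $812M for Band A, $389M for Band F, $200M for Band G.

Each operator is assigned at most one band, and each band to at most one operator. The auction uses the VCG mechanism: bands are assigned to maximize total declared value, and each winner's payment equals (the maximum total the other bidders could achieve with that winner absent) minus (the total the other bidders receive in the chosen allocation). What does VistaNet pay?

Efficient allocation: AzureWave→Band B ($760M), OrbitCom→Band D ($906M), Pulse→Band G ($788M), PeakComm→Band F ($774M), VistaNet→Band A ($812M); total welfare W = $4040M.
VistaNet receives Band A at value $812M, so the others get W − 812 = $3228M.
Without VistaNet: best allocation of the remaining 4 bidders over all 5 bands is AzureWave→Band B ($760M), OrbitCom→Band D ($906M), Pulse→Band G ($788M), PeakComm→Band A ($824M), total $3278M.
VCG payment = (others' best without VistaNet) − (others' welfare with VistaNet) = 3278 − 3228 = $50M.

VistaNet pays $50M.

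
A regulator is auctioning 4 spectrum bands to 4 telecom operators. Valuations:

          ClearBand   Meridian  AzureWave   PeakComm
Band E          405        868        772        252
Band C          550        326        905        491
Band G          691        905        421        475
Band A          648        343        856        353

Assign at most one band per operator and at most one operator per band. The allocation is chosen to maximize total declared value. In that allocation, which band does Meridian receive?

Meridian receives Band E.

Optimal: ClearBand→Band G ($691M), Meridian→Band E ($868M), AzureWave→Band A ($856M), PeakComm→Band C ($491M) — total 691+868+856+491 = $2906M.
Column-greedy (each band in turn goes to its best remaining operator) gives $2817M, worse by 89.
Next-best assignment: ClearBand→Band A, Meridian→Band E, AzureWave→Band C, PeakComm→Band G = $2896M.
No other one-to-one assignment exceeds $2906M.
Meridian's own top band is Band G ($905M), but forcing Meridian→Band G and reassigning the rest optimally gives only $2816M — worse by 90.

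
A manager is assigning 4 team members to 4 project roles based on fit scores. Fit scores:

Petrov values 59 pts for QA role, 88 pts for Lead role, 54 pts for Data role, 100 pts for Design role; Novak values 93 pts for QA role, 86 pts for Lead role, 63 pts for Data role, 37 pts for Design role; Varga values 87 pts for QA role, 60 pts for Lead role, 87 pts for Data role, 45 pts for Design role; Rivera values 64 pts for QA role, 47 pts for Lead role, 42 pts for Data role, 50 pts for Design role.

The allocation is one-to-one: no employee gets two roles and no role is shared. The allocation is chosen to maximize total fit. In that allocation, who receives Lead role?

Novak receives Lead role.

Optimal: Petrov→Design role (100 pts), Novak→Lead role (86 pts), Varga→Data role (87 pts), Rivera→QA role (64 pts) — total 100+86+87+64 = 337 pts.
Next-best assignment: Petrov→Design role, Novak→QA role, Varga→Data role, Rivera→Lead role = 327 pts.
Novak's own top role is QA role (93 pts), but forcing Novak→QA role and reassigning the rest optimally gives only 327 pts — worse by 10.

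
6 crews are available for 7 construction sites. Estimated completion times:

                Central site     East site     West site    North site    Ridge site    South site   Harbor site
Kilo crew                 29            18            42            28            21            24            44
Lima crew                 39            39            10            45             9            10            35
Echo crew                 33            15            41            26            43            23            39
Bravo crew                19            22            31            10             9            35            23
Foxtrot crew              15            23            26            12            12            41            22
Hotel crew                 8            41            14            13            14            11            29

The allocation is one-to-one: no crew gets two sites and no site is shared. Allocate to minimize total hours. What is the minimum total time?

Optimal: Kilo crew→South site (24 hours), Lima crew→West site (10 hours), Echo crew→East site (15 hours), Bravo crew→Ridge site (9 hours), Foxtrot crew→North site (12 hours), Hotel crew→Central site (8 hours) — total 24+10+15+9+12+8 = 78 hours.
Row-greedy (each crew in turn takes its cheapest remaining site) gives 89 hours, worse by 11.
Next-best assignment: Kilo crew→South site, Lima crew→West site, Echo crew→East site, Bravo crew→North site, Foxtrot crew→Ridge site, Hotel crew→Central site = 79 hours.
Swapping Kilo crew↔Foxtrot crew (Kilo crew→North site 28 hours, Foxtrot crew→South site 41 hours) adds 33.
Checked against all permutations: 78 hours is optimal.

Min total: 78 hours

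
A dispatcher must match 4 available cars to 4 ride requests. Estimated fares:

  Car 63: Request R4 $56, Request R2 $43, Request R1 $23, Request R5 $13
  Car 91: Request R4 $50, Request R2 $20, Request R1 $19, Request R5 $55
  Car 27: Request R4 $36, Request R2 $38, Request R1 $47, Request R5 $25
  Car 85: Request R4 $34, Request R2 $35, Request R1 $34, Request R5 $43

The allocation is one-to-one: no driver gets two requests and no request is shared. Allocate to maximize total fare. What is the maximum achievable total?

Treat this as an assignment problem: match each driver to one request.
Optimal: Car 63→Request R4 ($56), Car 91→Request R5 ($55), Car 27→Request R1 ($47), Car 85→Request R2 ($35) — total 56+55+47+35 = $193.
Column-greedy (each request in turn goes to its best remaining driver) gives $183, worse by 10.
Swapping Car 63↔Car 91 (Car 63→Request R5 $13, Car 91→Request R4 $50) loses 48.

Max total: $193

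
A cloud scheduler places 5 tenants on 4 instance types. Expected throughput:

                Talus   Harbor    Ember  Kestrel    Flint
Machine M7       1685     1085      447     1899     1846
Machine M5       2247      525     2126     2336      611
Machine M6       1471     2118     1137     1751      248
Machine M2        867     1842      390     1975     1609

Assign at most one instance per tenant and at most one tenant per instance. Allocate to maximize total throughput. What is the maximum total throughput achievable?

Max total: 8186 ops/s

This is the linear assignment problem.
Optimal: Flint→Machine M7 (1846 ops/s), Talus→Machine M5 (2247 ops/s), Harbor→Machine M6 (2118 ops/s), Kestrel→Machine M2 (1975 ops/s) — total 1846+2247+2118+1975 = 8186 ops/s.
Column-greedy (each instance in turn goes to its best remaining tenant) gives 7873 ops/s, worse by 313.
Checked against all permutations: 8186 ops/s is optimal.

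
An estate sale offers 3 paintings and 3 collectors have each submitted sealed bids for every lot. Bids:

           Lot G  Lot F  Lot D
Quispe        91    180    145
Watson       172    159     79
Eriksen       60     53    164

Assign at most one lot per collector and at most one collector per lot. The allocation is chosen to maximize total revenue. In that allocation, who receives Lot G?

Optimal: Quispe→Lot F ($180), Watson→Lot G ($172), Eriksen→Lot D ($164) — total 180+172+164 = $516.
Next-best assignment: Quispe→Lot G, Watson→Lot F, Eriksen→Lot D = $414.

Watson receives Lot G.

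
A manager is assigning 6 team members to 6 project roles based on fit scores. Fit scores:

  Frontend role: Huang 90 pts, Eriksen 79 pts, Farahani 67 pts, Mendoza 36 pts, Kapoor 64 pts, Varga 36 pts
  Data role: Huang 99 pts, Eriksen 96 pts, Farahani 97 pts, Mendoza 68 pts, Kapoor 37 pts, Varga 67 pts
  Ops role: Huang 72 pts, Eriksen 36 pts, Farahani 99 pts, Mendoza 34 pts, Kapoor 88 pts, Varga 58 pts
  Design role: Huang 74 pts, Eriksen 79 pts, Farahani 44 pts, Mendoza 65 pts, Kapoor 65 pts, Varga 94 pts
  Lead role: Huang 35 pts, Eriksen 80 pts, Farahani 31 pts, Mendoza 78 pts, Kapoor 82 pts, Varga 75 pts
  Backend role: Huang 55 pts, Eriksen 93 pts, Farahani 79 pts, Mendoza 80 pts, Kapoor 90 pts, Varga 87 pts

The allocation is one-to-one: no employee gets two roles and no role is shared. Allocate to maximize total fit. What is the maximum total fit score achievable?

Max total: 547 pts

Optimal: Huang→Frontend role (90 pts), Eriksen→Data role (96 pts), Farahani→Ops role (99 pts), Mendoza→Lead role (78 pts), Kapoor→Backend role (90 pts), Varga→Design role (94 pts) — total 90+96+99+78+90+94 = 547 pts.
Swapping Huang↔Mendoza (Huang→Lead role 35 pts, Mendoza→Frontend role 36 pts) loses 97.
No other one-to-one assignment exceeds 547 pts.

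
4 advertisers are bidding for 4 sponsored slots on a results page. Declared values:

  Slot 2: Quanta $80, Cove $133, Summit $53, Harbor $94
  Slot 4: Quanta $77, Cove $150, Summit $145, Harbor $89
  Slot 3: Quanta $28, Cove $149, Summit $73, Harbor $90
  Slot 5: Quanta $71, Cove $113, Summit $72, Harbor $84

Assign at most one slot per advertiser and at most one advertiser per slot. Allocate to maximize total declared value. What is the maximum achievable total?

Treat this as an assignment problem: match each advertiser to one slot.
Optimal: Quanta→Slot 5 ($71), Cove→Slot 3 ($149), Summit→Slot 4 ($145), Harbor→Slot 2 ($94) — total 71+149+145+94 = $459.
Column-greedy (each slot in turn goes to its best remaining advertiser) gives $439, worse by 20.
Next-best assignment: Quanta→Slot 2, Cove→Slot 3, Summit→Slot 4, Harbor→Slot 5 = $458.
No other one-to-one assignment exceeds $459.

Maximum total: $459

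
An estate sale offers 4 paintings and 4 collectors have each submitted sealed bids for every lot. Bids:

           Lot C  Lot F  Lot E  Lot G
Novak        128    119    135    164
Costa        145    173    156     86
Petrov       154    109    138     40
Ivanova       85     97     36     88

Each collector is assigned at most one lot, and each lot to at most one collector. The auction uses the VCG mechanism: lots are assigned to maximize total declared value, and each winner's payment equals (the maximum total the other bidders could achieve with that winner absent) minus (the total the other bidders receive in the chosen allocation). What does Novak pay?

Efficient allocation: Novak→Lot G ($164), Costa→Lot E ($156), Petrov→Lot C ($154), Ivanova→Lot F ($97); total welfare W = $571.
Novak receives Lot G at value $164, so the others get W − 164 = $407.
Without Novak: best allocation of the remaining 3 bidders over all 4 lots is Costa→Lot F ($173), Petrov→Lot C ($154), Ivanova→Lot G ($88), total $415.
VCG payment = (others' best without Novak) − (others' welfare with Novak) = 415 − 407 = $8.

Novak pays $8.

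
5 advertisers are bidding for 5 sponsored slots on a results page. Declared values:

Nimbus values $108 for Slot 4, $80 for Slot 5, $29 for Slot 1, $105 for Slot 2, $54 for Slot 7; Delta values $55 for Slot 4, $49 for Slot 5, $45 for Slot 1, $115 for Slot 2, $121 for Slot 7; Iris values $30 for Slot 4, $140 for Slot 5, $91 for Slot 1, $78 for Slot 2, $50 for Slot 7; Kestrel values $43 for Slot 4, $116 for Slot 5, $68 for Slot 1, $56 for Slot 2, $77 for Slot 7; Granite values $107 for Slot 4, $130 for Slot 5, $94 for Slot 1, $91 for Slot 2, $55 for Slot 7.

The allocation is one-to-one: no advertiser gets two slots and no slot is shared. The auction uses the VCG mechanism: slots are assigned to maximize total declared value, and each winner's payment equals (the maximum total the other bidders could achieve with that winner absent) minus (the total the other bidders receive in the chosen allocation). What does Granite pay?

Granite pays $6.

Efficient allocation: Nimbus→Slot 2 ($105), Delta→Slot 7 ($121), Iris→Slot 5 ($140), Kestrel→Slot 1 ($68), Granite→Slot 4 ($107); total welfare W = $541.
Granite receives Slot 4 at value $107, so the others get W − 107 = $434.
Without Granite: best allocation of the remaining 4 bidders over all 5 slots is Nimbus→Slot 4 ($108), Delta→Slot 2 ($115), Iris→Slot 5 ($140), Kestrel→Slot 7 ($77), total $440.
VCG payment = (others' best without Granite) − (others' welfare with Granite) = 440 − 434 = $6.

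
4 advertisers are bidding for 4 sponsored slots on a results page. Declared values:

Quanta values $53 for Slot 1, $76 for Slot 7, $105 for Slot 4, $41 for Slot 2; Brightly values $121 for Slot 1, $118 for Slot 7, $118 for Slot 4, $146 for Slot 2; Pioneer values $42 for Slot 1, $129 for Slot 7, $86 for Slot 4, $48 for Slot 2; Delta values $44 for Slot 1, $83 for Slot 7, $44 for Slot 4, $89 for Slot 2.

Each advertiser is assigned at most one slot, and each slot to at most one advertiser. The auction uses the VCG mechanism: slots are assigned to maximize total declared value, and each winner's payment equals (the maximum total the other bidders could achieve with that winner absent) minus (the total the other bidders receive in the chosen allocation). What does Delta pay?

Efficient allocation: Quanta→Slot 4 ($105), Brightly→Slot 1 ($121), Pioneer→Slot 7 ($129), Delta→Slot 2 ($89); total welfare W = $444.
Delta receives Slot 2 at value $89, so the others get W − 89 = $355.
Without Delta: best allocation of the remaining 3 bidders over all 4 slots is Quanta→Slot 4 ($105), Brightly→Slot 2 ($146), Pioneer→Slot 7 ($129), total $380.
VCG payment = (others' best without Delta) − (others' welfare with Delta) = 380 − 355 = $25.

Delta pays $25.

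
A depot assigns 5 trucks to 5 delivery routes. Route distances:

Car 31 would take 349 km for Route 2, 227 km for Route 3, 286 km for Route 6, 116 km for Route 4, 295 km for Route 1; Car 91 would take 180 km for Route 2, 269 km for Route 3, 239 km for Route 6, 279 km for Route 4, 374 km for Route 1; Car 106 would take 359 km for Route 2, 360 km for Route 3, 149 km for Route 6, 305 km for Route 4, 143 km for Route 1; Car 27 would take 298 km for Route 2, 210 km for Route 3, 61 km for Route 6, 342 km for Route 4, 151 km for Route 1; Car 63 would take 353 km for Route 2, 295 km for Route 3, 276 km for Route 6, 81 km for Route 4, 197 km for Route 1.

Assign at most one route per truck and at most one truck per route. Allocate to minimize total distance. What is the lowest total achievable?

Min total: 692 km

Optimal: Car 31→Route 3 (227 km), Car 91→Route 2 (180 km), Car 106→Route 1 (143 km), Car 27→Route 6 (61 km), Car 63→Route 4 (81 km) — total 227+180+143+61+81 = 692 km.
Column-greedy (each route in turn goes to its cheapest remaining truck) gives 915 km, worse by 223.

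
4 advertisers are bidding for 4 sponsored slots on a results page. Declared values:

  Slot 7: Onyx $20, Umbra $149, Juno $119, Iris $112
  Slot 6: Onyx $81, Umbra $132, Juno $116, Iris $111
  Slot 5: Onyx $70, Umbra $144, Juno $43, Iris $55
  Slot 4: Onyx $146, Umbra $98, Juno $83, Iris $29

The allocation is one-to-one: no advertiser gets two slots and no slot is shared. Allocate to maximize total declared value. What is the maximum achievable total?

Max total: $520

Treat this as an assignment problem: match each advertiser to one slot.
Optimal: Onyx→Slot 4 ($146), Umbra→Slot 5 ($144), Juno→Slot 7 ($119), Iris→Slot 6 ($111) — total 146+144+119+111 = $520.
Max-entry greedy (repeatedly take the single best remaining cell) gives $466, worse by 54.
Next-best assignment: Onyx→Slot 4, Umbra→Slot 5, Juno→Slot 6, Iris→Slot 7 = $518.
Swapping Onyx↔Juno (Onyx→Slot 7 $20, Juno→Slot 4 $83) loses 162.
Checked against all permutations: $520 is optimal.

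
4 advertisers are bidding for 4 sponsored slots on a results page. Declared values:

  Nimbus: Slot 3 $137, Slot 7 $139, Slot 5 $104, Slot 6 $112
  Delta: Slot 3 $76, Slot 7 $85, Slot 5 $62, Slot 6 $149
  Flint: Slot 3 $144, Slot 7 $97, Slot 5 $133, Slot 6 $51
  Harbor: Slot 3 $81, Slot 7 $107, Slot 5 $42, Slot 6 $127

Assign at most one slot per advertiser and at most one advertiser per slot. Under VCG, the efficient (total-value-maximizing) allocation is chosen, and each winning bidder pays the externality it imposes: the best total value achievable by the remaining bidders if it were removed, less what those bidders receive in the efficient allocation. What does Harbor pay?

Harbor pays $13.

Efficient allocation: Nimbus→Slot 3 ($137), Delta→Slot 6 ($149), Flint→Slot 5 ($133), Harbor→Slot 7 ($107); total welfare W = $526.
Harbor receives Slot 7 at value $107, so the others get W − 107 = $419.
Without Harbor: best allocation of the remaining 3 bidders over all 4 slots is Nimbus→Slot 7 ($139), Delta→Slot 6 ($149), Flint→Slot 3 ($144), total $432.
VCG payment = (others' best without Harbor) − (others' welfare with Harbor) = 432 − 419 = $13.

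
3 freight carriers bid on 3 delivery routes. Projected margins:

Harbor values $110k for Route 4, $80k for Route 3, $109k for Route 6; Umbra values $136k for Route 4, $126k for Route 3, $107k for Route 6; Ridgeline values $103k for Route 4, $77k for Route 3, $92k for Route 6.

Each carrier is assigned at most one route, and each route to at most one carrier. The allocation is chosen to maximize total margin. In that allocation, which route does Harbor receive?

This is a one-to-one assignment (maximum-weight bipartite matching).
Optimal: Harbor→Route 6 ($109k), Umbra→Route 3 ($126k), Ridgeline→Route 4 ($103k) — total 109+126+103 = $338k.
Column-greedy (each route in turn goes to its best remaining carrier) gives $308k, worse by 30.
Next-best assignment: Harbor→Route 4, Umbra→Route 3, Ridgeline→Route 6 = $328k.
Harbor's own top route is Route 4 ($110k), but forcing Harbor→Route 4 and reassigning the rest optimally gives only $328k — worse by 10.

Harbor receives Route 6.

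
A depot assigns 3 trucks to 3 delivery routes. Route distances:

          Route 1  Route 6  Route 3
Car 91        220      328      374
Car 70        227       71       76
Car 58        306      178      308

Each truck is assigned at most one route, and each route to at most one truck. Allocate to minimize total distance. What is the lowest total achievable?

Optimal: Car 91→Route 1 (220 km), Car 70→Route 3 (76 km), Car 58→Route 6 (178 km) — total 220+76+178 = 474 km.
Column-greedy (each route in turn goes to its cheapest remaining truck) gives 599 km, worse by 125.
Next-best assignment: Car 91→Route 1, Car 70→Route 6, Car 58→Route 3 = 599 km.
Swapping Car 70↔Car 58 (Car 70→Route 6 71 km, Car 58→Route 3 308 km) adds 125.
Every other assignment is strictly worse.

Min total: 474 km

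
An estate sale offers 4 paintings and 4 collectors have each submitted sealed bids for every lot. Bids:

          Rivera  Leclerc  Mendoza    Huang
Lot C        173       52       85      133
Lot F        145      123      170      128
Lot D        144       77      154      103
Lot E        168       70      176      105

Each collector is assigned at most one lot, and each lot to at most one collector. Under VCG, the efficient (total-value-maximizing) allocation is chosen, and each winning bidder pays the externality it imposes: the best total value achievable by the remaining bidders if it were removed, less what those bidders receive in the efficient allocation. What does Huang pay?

Huang pays $27.

Efficient allocation: Rivera→Lot E ($168), Leclerc→Lot F ($123), Mendoza→Lot D ($154), Huang→Lot C ($133); total welfare W = $578.
Huang receives Lot C at value $133, so the others get W − 133 = $445.
Without Huang: best allocation of the remaining 3 bidders over all 4 lots is Rivera→Lot C ($173), Leclerc→Lot F ($123), Mendoza→Lot E ($176), total $472.
VCG payment = (others' best without Huang) − (others' welfare with Huang) = 472 − 445 = $27.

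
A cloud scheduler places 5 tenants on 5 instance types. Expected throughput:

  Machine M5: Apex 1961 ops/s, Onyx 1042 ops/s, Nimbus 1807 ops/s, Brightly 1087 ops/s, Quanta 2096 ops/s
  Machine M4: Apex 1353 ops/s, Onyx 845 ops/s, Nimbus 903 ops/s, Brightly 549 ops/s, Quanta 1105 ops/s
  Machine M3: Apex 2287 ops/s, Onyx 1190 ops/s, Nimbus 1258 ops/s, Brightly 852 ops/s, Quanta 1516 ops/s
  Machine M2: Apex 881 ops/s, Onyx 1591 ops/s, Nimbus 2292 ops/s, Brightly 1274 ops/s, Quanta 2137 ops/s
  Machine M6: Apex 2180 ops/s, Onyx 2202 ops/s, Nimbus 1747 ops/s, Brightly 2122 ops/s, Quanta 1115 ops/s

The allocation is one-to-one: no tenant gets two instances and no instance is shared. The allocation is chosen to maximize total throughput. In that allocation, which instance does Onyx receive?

Optimal: Apex→Machine M3 (2287 ops/s), Onyx→Machine M4 (845 ops/s), Nimbus→Machine M2 (2292 ops/s), Brightly→Machine M6 (2122 ops/s), Quanta→Machine M5 (2096 ops/s) — total 2287+845+2292+2122+2096 = 9642 ops/s.
Row-greedy (each tenant in turn takes its best remaining instance) gives 8973 ops/s, worse by 669.
Swapping Nimbus↔Brightly (Nimbus→Machine M6 1747 ops/s, Brightly→Machine M2 1274 ops/s) loses 1393.
Every other assignment is strictly worse.
Onyx's own top instance is Machine M6 (2202 ops/s), but forcing Onyx→Machine M6 and reassigning the rest optimally gives only 9426 ops/s — worse by 216.

Onyx receives Machine M4.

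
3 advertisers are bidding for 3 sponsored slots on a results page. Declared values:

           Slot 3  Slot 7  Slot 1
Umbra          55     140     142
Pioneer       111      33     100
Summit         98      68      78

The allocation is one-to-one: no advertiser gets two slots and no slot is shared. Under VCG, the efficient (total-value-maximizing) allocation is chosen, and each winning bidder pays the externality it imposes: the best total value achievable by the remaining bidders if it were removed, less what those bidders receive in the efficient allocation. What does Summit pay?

Summit pays $13.

Efficient allocation: Umbra→Slot 7 ($140), Pioneer→Slot 1 ($100), Summit→Slot 3 ($98); total welfare W = $338.
Summit receives Slot 3 at value $98, so the others get W − 98 = $240.
Without Summit: best allocation of the remaining 2 bidders over all 3 slots is Umbra→Slot 1 ($142), Pioneer→Slot 3 ($111), total $253.
VCG payment = (others' best without Summit) − (others' welfare with Summit) = 253 − 240 = $13.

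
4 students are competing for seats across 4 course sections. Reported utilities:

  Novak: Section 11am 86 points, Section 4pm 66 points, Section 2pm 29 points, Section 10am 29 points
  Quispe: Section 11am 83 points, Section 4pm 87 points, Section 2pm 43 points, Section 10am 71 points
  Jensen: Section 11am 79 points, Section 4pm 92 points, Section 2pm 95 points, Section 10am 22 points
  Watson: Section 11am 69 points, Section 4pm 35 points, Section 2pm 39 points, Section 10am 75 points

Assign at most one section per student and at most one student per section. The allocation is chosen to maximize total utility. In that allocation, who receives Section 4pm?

This is a one-to-one assignment (maximum-weight bipartite matching).
Optimal: Novak→Section 11am (86 points), Quispe→Section 4pm (87 points), Jensen→Section 2pm (95 points), Watson→Section 10am (75 points) — total 86+87+95+75 = 343 points.
Column-greedy (each section in turn goes to its best remaining student) gives 296 points, worse by 47.
Next-best assignment: Novak→Section 4pm, Quispe→Section 11am, Jensen→Section 2pm, Watson→Section 10am = 319 points.

Quispe receives Section 4pm.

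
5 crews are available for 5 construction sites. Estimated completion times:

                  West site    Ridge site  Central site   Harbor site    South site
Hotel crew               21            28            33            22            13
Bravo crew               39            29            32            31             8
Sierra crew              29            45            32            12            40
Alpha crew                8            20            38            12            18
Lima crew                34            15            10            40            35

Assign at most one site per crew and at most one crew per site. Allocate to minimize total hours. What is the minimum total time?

Minimum total: 66 hours

This is a one-to-one assignment (minimum-cost bipartite matching).
Optimal: Hotel crew→Ridge site (28 hours), Bravo crew→South site (8 hours), Sierra crew→Harbor site (12 hours), Alpha crew→West site (8 hours), Lima crew→Central site (10 hours) — total 28+8+12+8+10 = 66 hours.
Row-greedy (each crew in turn takes its cheapest remaining site) gives 72 hours, worse by 6.
No other one-to-one assignment undercuts 66 hours.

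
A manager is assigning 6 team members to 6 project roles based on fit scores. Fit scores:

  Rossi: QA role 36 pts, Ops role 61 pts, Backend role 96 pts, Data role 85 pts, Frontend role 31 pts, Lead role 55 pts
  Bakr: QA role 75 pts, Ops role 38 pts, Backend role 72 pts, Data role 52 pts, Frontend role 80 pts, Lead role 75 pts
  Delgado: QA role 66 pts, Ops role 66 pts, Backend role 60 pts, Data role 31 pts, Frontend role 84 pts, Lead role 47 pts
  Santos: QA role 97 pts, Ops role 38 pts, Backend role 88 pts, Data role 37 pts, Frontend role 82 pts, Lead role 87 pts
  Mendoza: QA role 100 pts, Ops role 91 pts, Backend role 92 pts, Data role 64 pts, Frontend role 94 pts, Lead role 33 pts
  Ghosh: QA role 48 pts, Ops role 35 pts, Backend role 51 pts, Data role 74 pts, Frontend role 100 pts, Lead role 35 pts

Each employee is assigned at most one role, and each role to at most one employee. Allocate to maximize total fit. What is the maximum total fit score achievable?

Max total: 517 pts

This is a one-to-one assignment (maximum-weight bipartite matching).
Optimal: Rossi→Backend role (96 pts), Bakr→Lead role (75 pts), Delgado→Frontend role (84 pts), Santos→QA role (97 pts), Mendoza→Ops role (91 pts), Ghosh→Data role (74 pts) — total 96+75+84+97+91+74 = 517 pts.
Row-greedy (each employee in turn takes its best remaining role) gives 494 pts, worse by 23.
Every other assignment is strictly worse.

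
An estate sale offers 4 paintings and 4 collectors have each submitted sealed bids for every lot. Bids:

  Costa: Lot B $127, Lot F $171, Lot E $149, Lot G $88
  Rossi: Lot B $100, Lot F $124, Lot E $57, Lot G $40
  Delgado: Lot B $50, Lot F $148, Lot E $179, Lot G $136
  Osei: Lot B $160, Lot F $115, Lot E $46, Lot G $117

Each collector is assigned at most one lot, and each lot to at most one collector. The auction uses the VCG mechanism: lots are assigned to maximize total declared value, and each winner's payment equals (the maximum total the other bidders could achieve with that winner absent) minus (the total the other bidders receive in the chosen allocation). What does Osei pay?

Efficient allocation: Costa→Lot E ($149), Rossi→Lot F ($124), Delgado→Lot G ($136), Osei→Lot B ($160); total welfare W = $569.
Osei receives Lot B at value $160, so the others get W − 160 = $409.
Without Osei: best allocation of the remaining 3 bidders over all 4 lots is Costa→Lot F ($171), Rossi→Lot B ($100), Delgado→Lot E ($179), total $450.
VCG payment = (others' best without Osei) − (others' welfare with Osei) = 450 − 409 = $41.

Osei pays $41.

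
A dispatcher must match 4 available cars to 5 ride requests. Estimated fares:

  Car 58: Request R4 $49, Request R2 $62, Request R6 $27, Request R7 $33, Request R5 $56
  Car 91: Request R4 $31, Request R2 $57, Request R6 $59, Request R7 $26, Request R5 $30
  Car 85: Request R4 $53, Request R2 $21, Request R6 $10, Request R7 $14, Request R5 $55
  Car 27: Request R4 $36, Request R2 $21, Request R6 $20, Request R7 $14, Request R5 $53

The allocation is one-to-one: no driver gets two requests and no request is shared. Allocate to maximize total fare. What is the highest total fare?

Optimal: Car 58→Request R2 ($62), Car 91→Request R6 ($59), Car 85→Request R4 ($53), Car 27→Request R5 ($53) — total 62+59+53+53 = $227.
Max-entry greedy (repeatedly take the single best remaining cell) gives $212, worse by 15.
Checked against all permutations: $227 is optimal.

Maximum total: $227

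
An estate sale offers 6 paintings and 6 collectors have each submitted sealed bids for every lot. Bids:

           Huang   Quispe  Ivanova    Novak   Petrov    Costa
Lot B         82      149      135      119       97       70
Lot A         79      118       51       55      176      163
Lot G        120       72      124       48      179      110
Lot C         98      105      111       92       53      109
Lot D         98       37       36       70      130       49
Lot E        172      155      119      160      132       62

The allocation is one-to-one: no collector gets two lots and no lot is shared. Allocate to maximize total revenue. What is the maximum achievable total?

Optimal: Huang→Lot D ($98), Quispe→Lot B ($149), Ivanova→Lot C ($111), Novak→Lot E ($160), Petrov→Lot G ($179), Costa→Lot A ($163) — total 98+149+111+160+179+163 = $860.
Column-greedy (each lot in turn goes to its best remaining collector) gives $816, worse by 44.
Next-best assignment: Huang→Lot E, Quispe→Lot B, Ivanova→Lot C, Novak→Lot D, Petrov→Lot G, Costa→Lot A = $844.
Swapping Novak↔Huang (Novak→Lot D $70, Huang→Lot E $172) loses 16.
Every other assignment is strictly worse.

Max total: $860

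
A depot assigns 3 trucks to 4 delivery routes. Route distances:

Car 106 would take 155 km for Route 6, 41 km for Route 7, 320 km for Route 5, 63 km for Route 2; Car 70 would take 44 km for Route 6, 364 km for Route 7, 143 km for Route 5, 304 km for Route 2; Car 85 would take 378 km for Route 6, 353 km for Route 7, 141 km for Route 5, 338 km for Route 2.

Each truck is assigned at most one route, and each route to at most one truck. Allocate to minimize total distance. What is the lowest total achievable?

Optimal: Car 106→Route 7 (41 km), Car 70→Route 6 (44 km), Car 85→Route 5 (141 km) — total 41+44+141 = 226 km.
Next-best assignment: Car 106→Route 2, Car 70→Route 6, Car 85→Route 5 = 248 km.
Every other assignment is strictly worse.

Minimum total: 226 km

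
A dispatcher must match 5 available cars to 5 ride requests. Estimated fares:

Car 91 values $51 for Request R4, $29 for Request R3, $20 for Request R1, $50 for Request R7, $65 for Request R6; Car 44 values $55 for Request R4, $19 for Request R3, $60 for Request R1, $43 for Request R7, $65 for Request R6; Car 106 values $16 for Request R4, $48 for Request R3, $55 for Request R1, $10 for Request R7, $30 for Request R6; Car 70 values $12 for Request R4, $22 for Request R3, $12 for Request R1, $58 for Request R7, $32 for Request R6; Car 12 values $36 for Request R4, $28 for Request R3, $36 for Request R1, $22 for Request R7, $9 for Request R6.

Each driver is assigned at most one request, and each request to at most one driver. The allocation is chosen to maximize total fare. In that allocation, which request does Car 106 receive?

Optimal: Car 91→Request R6 ($65), Car 44→Request R1 ($60), Car 106→Request R3 ($48), Car 70→Request R7 ($58), Car 12→Request R4 ($36) — total 65+60+48+58+36 = $267.
Column-greedy (each request in turn goes to its best remaining driver) gives $262, worse by 5.
Next-best assignment: Car 91→Request R6, Car 44→Request R4, Car 106→Request R3, Car 70→Request R7, Car 12→Request R1 = $262.
Swapping Car 106↔Car 12 (Car 106→Request R4 $16, Car 12→Request R3 $28) loses 40.
Car 106's own top request is Request R1 ($55), but forcing Car 106→Request R1 and reassigning the rest optimally gives only $261 — worse by 6.

Car 106 receives Request R3.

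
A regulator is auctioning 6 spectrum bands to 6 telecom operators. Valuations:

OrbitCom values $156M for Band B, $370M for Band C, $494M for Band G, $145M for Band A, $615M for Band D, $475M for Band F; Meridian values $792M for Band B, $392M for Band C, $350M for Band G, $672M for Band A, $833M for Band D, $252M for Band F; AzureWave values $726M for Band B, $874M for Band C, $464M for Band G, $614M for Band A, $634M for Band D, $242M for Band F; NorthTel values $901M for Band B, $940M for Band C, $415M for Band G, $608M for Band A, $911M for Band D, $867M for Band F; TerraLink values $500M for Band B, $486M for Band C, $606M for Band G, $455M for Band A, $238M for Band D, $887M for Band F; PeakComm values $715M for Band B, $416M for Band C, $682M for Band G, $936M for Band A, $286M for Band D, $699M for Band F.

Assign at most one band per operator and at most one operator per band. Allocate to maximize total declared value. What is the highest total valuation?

Optimal: OrbitCom→Band G ($494M), Meridian→Band D ($833M), AzureWave→Band C ($874M), NorthTel→Band B ($901M), TerraLink→Band F ($887M), PeakComm→Band A ($936M) — total 494+833+874+901+887+936 = $4925M.
Column-greedy (each band in turn goes to its best remaining operator) gives $4631M, worse by 294.
Every other assignment is strictly worse.

Maximum total: $4925M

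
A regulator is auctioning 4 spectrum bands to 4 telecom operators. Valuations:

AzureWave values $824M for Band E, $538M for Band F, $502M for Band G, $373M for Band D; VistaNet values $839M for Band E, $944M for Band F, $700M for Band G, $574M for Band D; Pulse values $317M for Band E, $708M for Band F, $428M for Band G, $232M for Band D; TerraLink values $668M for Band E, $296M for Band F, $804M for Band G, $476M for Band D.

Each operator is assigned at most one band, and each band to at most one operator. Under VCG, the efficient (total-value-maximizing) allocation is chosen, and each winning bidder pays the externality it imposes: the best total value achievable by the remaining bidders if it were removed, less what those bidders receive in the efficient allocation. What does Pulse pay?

Pulse pays $370M.

Efficient allocation: AzureWave→Band E ($824M), VistaNet→Band D ($574M), Pulse→Band F ($708M), TerraLink→Band G ($804M); total welfare W = $2910M.
Pulse receives Band F at value $708M, so the others get W − 708 = $2202M.
Without Pulse: best allocation of the remaining 3 bidders over all 4 bands is AzureWave→Band E ($824M), VistaNet→Band F ($944M), TerraLink→Band G ($804M), total $2572M.
VCG payment = (others' best without Pulse) − (others' welfare with Pulse) = 2572 − 2202 = $370M.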